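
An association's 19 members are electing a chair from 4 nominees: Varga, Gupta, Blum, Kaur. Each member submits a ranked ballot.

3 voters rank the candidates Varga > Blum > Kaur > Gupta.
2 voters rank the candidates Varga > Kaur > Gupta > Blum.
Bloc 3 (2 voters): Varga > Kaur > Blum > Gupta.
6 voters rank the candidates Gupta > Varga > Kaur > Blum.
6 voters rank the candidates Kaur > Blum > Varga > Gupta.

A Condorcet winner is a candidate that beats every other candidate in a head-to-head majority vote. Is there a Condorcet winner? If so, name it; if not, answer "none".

Head-to-head results (19 voters):
Varga vs Gupta: Varga is ranked higher on 3+2+2+6 = 13 ballots, Gupta on 6. Varga wins 13–6.
Varga vs Blum: 13 to 6, Varga.
Varga–Kaur: Varga 13–6.
Gupta vs Blum: 2+6 = 8 for Gupta, 11 for Blum — Blum by 11–8.
Gupta vs Kaur: Gupta is ranked higher on 6 ballots, Kaur on 13. Kaur wins 13–6.
Blum vs Kaur: Kaur wins 16–3.
Only Varga has no losses; Varga is the Condorcet winner.

Varga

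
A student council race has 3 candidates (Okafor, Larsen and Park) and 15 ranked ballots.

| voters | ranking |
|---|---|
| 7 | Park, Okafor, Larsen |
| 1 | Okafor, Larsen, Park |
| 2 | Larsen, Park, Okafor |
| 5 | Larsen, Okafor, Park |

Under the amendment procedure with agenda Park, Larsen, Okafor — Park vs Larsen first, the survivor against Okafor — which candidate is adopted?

Round 1: Park vs Larsen — 7–8, Larsen advances.
Round 2: Larsen vs Okafor — 7–8, Okafor advances.
The agenda winner is Okafor.

Okafor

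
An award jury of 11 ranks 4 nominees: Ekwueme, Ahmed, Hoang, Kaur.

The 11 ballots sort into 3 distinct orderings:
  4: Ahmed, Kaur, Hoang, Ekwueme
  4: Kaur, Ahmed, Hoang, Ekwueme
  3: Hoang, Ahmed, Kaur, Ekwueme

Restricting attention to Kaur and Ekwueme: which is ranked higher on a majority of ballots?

Kaur

Ballots ranking Kaur above Ekwueme: 4 + 4 + 3 = 11.
Ballots ranking Ekwueme above Kaur: 11 − 11 = 0.
Kaur wins the head-to-head 11–0.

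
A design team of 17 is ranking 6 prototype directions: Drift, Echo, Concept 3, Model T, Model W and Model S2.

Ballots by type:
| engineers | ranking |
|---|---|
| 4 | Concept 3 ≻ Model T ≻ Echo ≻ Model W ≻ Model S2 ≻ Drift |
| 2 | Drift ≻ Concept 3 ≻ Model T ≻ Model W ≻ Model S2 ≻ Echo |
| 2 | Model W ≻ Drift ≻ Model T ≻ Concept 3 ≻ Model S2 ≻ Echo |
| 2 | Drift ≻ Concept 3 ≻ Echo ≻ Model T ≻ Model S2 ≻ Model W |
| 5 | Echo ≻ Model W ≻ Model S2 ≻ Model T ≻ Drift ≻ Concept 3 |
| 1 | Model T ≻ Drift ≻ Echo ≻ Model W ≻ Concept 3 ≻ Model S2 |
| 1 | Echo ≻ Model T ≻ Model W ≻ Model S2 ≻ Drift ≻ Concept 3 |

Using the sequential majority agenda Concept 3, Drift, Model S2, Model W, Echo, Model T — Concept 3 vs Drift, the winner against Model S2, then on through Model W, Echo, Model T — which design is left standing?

Round 1: Concept 3 vs Drift — 4–13, Drift advances.
Round 2: Drift vs Model S2 — 7–10, Model S2 advances.
Round 3: Model S2 vs Model W — 2–15, Model W advances.
Round 4: Model W vs Echo — 4–13, Echo advances.
Round 5: Echo vs Model T — 8–9, Model T advances.
The agenda winner is Model T.

Model T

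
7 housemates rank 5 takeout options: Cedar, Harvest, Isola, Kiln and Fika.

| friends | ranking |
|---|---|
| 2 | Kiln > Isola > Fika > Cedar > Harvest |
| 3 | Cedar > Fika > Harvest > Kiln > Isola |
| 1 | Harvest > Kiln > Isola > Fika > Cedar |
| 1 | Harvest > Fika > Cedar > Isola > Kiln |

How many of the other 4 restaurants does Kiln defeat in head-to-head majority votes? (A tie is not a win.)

1

Kiln against each rival (7 friends):
Kiln vs Cedar: Kiln preferred on 2+1 = 3 ballots; Cedar wins 4–3.
Kiln vs Harvest: Harvest wins 5–2.
Kiln vs Isola: Kiln wins 6–1.
Kiln vs Fika: Fika wins 4–3.
Kiln beats Isola; loses to Cedar, Harvest, Fika — 1 pairwise win.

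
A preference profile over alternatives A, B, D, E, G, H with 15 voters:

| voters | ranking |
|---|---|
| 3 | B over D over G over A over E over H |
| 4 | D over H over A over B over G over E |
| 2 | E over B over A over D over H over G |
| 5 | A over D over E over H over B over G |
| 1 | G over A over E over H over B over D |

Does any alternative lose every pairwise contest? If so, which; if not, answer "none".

none

Pairwise majorities:
A vs B: A preferred on 4+5+1 = 10 ballots; A wins 10–5.
A vs D: 8 to 7, A.
A vs E: A wins 13–2.
A vs G: A is ranked higher on 4+2+5 = 11 ballots, G on 4. A wins 11–4.
A vs H: 11 to 4, A.
B vs D: B is ranked higher on 3+2+1 = 6 ballots, D on 9. D wins 9–6.
B vs E: B preferred on 3+4 = 7 ballots; E wins 8–7.
B–G: B 14–1.
B vs H: B preferred on 3+2 = 5 ballots; H wins 10–5.
D vs E: D, 12–3.
D vs G: D is ranked higher on 3+4+2+5 = 14 ballots, G on 1. D wins 14–1.
D vs H: D wins 14–1.
E–G: G 8–7.
E vs H: E, 11–4.
G–H: H 11–4.
Each alternative has at least one pairwise win (A beats B; B beats G; D beats B; E beats B; G beats E; H beats B) — no Condorcet loser.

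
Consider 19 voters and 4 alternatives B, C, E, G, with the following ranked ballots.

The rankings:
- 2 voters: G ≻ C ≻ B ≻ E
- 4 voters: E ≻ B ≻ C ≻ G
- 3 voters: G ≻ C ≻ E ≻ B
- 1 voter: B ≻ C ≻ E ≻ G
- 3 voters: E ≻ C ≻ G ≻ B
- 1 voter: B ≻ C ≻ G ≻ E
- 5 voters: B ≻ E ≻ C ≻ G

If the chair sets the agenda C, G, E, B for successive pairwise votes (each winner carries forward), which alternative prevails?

Round 1: C vs G — 14–5, C advances.
Round 2: C vs E — 7–12, E advances.
Round 3: E vs B — 10–9, E advances.
The agenda winner is E.

E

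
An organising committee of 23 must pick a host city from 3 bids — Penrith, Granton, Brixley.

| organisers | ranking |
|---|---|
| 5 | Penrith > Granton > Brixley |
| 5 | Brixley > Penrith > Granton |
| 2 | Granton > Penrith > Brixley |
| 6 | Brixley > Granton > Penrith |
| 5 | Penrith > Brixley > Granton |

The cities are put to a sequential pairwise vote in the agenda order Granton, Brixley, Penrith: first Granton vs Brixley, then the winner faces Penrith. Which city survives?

Penrith

Round 1: Granton vs Brixley — 7–16, Brixley advances.
Round 2: Brixley vs Penrith — 11–12, Penrith advances.
The agenda winner is Penrith.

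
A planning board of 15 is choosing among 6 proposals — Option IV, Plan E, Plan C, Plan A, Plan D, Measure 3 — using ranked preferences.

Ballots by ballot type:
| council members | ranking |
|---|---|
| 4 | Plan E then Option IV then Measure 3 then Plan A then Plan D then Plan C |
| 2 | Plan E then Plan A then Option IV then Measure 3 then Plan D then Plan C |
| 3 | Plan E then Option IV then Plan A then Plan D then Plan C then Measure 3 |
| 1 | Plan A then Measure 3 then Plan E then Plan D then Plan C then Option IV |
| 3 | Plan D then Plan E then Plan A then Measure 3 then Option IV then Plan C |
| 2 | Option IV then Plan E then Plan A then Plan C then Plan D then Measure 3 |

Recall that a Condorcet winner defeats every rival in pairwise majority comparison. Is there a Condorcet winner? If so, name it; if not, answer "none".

Check each pair by majority over 15 ballots:
Option IV vs Plan E: 2 for Option IV, 13 for Plan E — Plan E by 13–2.
Option IV vs Plan C: 14 to 1, Option IV.
Option IV vs Plan A: Option IV is ranked higher on 4+3+2 = 9 ballots, Plan A on 6. Option IV wins 9–6.
Option IV vs Plan D: Option IV preferred on 4+2+3+2 = 11 ballots; Option IV wins 11–4.
Option IV vs Measure 3: Option IV is ranked higher on 4+2+3+2 = 11 ballots, Measure 3 on 4. Option IV wins 11–4.
Plan E vs Plan C: 4+2+3+1+3+2 = 15 for Plan E, 0 for Plan C — Plan E by 15–0.
Plan E vs Plan A: Plan E is ranked higher on 4+2+3+3+2 = 14 ballots, Plan A on 1. Plan E wins 14–1.
Plan E vs Plan D: 12 to 3, Plan E.
Plan E vs Measure 3: Plan E is ranked higher on 4+2+3+3+2 = 14 ballots, Measure 3 on 1. Plan E wins 14–1.
Plan C vs Plan A: 0 for Plan C, 15 for Plan A — Plan A by 15–0.
Plan C vs Plan D: 2 to 13, Plan D.
Plan C vs Measure 3: Plan C is ranked higher on 3+2 = 5 ballots, Measure 3 on 10. Measure 3 wins 10–5.
Plan A vs Plan D: 4+2+3+1+2 = 12 for Plan A, 3 for Plan D — Plan A by 12–3.
Plan A vs Measure 3: 11 to 4, Plan A.
Plan D vs Measure 3: 8 to 7, Plan D.
Only Plan E has no losses; Plan E is the Condorcet winner.

Plan E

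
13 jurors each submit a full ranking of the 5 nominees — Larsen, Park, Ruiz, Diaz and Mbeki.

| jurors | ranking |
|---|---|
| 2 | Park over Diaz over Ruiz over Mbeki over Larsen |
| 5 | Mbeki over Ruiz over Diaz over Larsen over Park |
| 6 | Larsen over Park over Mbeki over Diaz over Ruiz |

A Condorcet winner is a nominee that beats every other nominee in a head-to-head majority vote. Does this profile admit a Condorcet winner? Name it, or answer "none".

Head-to-head results (13 jurors):
Larsen vs Park: Larsen, 11–2.
Larsen vs Ruiz: Ruiz wins 7–6.
Larsen vs Diaz: Diaz wins 7–6.
Larsen–Mbeki: Mbeki 7–6.
Park vs Ruiz: Park, 8–5.
Park vs Diaz: Park, 8–5.
Park vs Mbeki: Park, 8–5.
Ruiz vs Diaz: Diaz, 8–5.
Ruiz vs Mbeki: Mbeki wins 11–2.
Diaz vs Mbeki: Mbeki, 11–2.
Every nominee loses at least once (Larsen loses to Ruiz; Park loses to Larsen; Ruiz loses to Park; Diaz loses to Park; Mbeki loses to Park). The majority relation contains the cycle Larsen → Park → Ruiz → Larsen, so there is no Condorcet winner.

none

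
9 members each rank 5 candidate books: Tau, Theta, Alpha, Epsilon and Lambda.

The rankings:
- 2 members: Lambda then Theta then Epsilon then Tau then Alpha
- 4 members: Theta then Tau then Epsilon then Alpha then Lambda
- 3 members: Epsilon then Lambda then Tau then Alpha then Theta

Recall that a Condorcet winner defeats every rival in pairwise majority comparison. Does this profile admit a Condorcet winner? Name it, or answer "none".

Check each pair by majority over 9 ballots:
Tau vs Theta: Theta wins 6–3.
Tau vs Alpha: Tau, 9–0.
Tau vs Epsilon: Epsilon, 5–4.
Tau vs Lambda: Lambda, 5–4.
Theta vs Alpha: Theta wins 6–3.
Theta vs Epsilon: Theta wins 6–3.
Theta vs Lambda: Lambda wins 5–4.
Alpha vs Epsilon: Epsilon wins 9–0.
Alpha–Lambda: Lambda 5–4.
Epsilon–Lambda: Epsilon 7–2.
No book is unbeaten: Tau loses to Theta; Theta loses to Lambda; Alpha loses to Tau; Epsilon loses to Theta; Lambda loses to Epsilon. In particular Theta beats Epsilon beats Lambda beats Theta is a majority cycle — no Condorcet winner exists.

none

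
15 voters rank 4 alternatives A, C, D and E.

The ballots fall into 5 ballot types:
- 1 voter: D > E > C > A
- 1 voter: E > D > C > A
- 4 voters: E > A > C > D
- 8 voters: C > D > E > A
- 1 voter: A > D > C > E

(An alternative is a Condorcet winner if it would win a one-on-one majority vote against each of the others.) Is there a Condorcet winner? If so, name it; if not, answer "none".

C

Check each pair by majority over 15 ballots:
A–C: C 10–5.
A–D: D 10–5.
A vs E: E, 14–1.
C–D: C 12–3.
C vs E: C, 9–6.
D–E: D 10–5.
C beats each of A, D, E — C is the Condorcet winner.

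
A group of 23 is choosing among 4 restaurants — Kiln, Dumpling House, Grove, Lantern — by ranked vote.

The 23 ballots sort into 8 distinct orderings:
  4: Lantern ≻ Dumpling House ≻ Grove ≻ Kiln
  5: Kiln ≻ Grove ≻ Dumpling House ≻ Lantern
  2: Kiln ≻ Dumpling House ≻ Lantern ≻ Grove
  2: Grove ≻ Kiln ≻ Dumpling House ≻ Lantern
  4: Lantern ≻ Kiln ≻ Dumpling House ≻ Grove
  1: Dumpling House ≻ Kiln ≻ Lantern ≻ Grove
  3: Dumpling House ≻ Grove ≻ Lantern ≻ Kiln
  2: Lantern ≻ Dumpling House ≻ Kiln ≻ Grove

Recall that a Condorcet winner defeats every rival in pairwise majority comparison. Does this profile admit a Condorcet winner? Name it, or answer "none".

none

Head-to-head results (23 friends):
Kiln vs Dumpling House: Kiln is ranked higher on 5+2+2+4 = 13 ballots, Dumpling House on 10. Kiln wins 13–10.
Kiln vs Grove: 5+2+4+1+2 = 14 for Kiln, 9 for Grove — Kiln by 14–9.
Kiln vs Lantern: Kiln preferred on 5+2+2+1 = 10 ballots; Lantern wins 13–10.
Dumpling House vs Grove: 4+2+4+1+3+2 = 16 for Dumpling House, 7 for Grove — Dumpling House by 16–7.
Dumpling House vs Lantern: Dumpling House preferred on 5+2+2+1+3 = 13 ballots; Dumpling House wins 13–10.
Grove vs Lantern: Grove preferred on 5+2+3 = 10 ballots; Lantern wins 13–10.
No restaurant is unbeaten: Kiln loses to Lantern; Dumpling House loses to Kiln; Grove loses to Kiln; Lantern loses to Dumpling House. In particular Kiln → Dumpling House → Lantern → Kiln is a majority cycle — no Condorcet winner exists.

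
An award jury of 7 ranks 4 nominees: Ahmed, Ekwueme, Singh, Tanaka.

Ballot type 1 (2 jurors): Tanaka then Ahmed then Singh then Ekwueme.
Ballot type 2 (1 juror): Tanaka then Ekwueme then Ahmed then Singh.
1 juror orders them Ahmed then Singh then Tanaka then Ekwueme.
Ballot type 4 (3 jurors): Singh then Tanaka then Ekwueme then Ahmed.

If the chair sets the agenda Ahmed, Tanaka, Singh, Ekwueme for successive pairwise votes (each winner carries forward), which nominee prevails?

Round 1: Ahmed vs Tanaka — 1–6, Tanaka advances.
Round 2: Tanaka vs Singh — 3–4, Singh advances.
Round 3: Singh vs Ekwueme — 6–1, Singh advances.
Singh survives the agenda.

Singh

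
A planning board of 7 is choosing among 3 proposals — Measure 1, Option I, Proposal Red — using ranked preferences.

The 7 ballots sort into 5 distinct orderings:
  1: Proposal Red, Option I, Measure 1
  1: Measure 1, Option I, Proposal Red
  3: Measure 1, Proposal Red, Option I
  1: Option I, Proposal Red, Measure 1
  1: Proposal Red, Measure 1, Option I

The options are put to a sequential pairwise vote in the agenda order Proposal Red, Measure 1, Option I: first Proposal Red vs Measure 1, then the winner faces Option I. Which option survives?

Measure 1

Round 1: Proposal Red vs Measure 1 — 3–4, Measure 1 advances.
Round 2: Measure 1 vs Option I — 5–2, Measure 1 advances.
Measure 1 survives the agenda.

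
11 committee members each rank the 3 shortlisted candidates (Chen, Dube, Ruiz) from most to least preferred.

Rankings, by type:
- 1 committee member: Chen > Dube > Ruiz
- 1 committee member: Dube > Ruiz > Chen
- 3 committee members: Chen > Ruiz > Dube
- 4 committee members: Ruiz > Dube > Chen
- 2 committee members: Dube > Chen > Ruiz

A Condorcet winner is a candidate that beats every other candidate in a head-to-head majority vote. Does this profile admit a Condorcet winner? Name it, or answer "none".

Pairwise majorities:
Chen vs Dube: Chen preferred on 1+3 = 4 ballots; Dube wins 7–4.
Chen vs Ruiz: 6 to 5, Chen.
Dube vs Ruiz: Dube preferred on 1+1+2 = 4 ballots; Ruiz wins 7–4.
Each candidate drops at least one matchup (Chen loses to Dube; Dube loses to Ruiz; Ruiz loses to Chen); the cycle Chen → Ruiz → Dube → Chen rules out a Condorcet winner.

none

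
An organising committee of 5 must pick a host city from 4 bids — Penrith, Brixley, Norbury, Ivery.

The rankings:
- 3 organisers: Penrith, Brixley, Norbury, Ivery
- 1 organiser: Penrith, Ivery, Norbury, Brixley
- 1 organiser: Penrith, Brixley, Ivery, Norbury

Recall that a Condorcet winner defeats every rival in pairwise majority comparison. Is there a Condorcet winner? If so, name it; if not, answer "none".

Penrith

Head-to-head results (5 organisers):
Penrith–Brixley: Penrith 5–0.
Penrith–Norbury: Penrith 5–0.
Penrith vs Ivery: Penrith, 5–0.
Brixley vs Norbury: Brixley, 4–1.
Brixley–Ivery: Brixley 4–1.
Norbury vs Ivery: Norbury, 3–2.
Penrith defeats every rival head-to-head and is the Condorcet winner.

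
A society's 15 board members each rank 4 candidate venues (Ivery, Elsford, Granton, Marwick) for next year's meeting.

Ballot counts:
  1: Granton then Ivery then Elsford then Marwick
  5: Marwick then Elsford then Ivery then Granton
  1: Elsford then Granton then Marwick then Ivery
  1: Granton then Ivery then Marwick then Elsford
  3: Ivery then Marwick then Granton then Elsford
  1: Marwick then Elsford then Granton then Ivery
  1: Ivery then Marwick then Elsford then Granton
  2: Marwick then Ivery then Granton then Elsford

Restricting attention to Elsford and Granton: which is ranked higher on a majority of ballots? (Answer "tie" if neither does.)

Ballots ranking Elsford above Granton: 5 + 1 + 1 + 1 = 8.
Ballots ranking Granton above Elsford: 15 − 8 = 7.
Elsford wins the head-to-head 8–7.

Elsford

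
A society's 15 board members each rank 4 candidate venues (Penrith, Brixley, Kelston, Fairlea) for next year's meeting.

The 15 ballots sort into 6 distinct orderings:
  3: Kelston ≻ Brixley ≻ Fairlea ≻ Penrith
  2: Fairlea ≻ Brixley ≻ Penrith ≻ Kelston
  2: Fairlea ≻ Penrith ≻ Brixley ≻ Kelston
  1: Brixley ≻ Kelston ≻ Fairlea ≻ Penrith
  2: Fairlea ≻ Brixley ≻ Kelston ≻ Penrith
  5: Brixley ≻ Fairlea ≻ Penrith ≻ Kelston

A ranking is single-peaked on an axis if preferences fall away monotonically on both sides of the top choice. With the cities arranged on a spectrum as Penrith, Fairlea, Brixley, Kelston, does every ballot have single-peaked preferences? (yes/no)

yes

Axis positions: Penrith=1, Fairlea=2, Brixley=3, Kelston=4.
Cluster 1 (peak Kelston at position 4): ranking walks positions 4-3-2-1, expanding outward from the peak — single-peaked.
Cluster 2 (peak Fairlea at position 2): ranking walks positions 2-3-1-4, expanding outward from the peak — single-peaked.
Cluster 3 (peak Fairlea at position 2): ranking walks positions 2-1-3-4, expanding outward from the peak — single-peaked.
Cluster 4 (peak Brixley at position 3): ranking walks positions 3-4-2-1, expanding outward from the peak — single-peaked.
Cluster 5 (peak Fairlea at position 2): ranking walks positions 2-3-4-1, expanding outward from the peak — single-peaked.
Cluster 6 (peak Brixley at position 3): ranking walks positions 3-2-1-4, expanding outward from the peak — single-peaked.
Every ranking is single-peaked on this axis.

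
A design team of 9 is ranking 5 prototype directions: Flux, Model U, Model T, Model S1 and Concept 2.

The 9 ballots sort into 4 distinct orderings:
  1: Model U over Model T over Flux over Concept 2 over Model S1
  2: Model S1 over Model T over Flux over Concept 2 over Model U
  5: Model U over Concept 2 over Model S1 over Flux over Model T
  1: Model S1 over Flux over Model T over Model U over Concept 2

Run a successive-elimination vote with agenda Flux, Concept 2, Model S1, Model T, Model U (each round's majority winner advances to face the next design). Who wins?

Round 1: Flux vs Concept 2 — 4–5, Concept 2 advances.
Round 2: Concept 2 vs Model S1 — 6–3, Concept 2 advances.
Round 3: Concept 2 vs Model T — 5–4, Concept 2 advances.
Round 4: Concept 2 vs Model U — 2–7, Model U advances.
The agenda winner is Model U.

Model U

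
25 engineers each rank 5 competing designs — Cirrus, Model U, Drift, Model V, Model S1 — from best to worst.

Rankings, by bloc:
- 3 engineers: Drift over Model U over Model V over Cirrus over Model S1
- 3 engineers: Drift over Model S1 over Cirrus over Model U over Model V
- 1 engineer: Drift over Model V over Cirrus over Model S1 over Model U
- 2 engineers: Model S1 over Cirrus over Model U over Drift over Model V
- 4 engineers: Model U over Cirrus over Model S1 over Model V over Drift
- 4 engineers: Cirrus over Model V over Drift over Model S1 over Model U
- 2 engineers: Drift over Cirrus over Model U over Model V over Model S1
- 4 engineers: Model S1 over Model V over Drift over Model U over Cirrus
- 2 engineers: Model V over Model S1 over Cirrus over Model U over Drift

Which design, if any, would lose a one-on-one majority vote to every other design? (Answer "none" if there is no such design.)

Head-to-head results (25 engineers):
Cirrus vs Model U: Cirrus wins 14–11.
Cirrus vs Drift: 2+4+4+2 = 12 for Cirrus, 13 for Drift — Drift by 13–12.
Cirrus vs Model V: Cirrus, 15–10.
Cirrus vs Model S1: Cirrus wins 14–11.
Model U vs Drift: 8 to 17, Drift.
Model U vs Model V: 14 to 11, Model U.
Model U vs Model S1: Model U is ranked higher on 3+4+2 = 9 ballots, Model S1 on 16. Model S1 wins 16–9.
Drift vs Model V: 3+3+1+2+2 = 11 for Drift, 14 for Model V — Model V by 14–11.
Drift vs Model S1: 3+3+1+4+2 = 13 for Drift, 12 for Model S1 — Drift by 13–12.
Model V vs Model S1: 3+1+4+2+2 = 12 for Model V, 13 for Model S1 — Model S1 by 13–12.
No design is winless: Cirrus beats Model U; Model U beats Model V; Drift beats Cirrus; Model V beats Drift; Model S1 beats Model U. There is no Condorcet loser.

none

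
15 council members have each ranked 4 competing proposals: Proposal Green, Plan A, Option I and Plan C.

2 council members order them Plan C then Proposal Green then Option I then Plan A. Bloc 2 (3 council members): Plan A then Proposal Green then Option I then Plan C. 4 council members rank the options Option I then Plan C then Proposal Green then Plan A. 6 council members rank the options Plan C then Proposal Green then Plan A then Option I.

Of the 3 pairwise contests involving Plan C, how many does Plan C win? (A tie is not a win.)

3

Plan C against each rival (15 council members):
Plan C–Proposal Green: Plan C 12–3.
Plan C vs Plan A: Plan C preferred on 2+4+6 = 12 ballots; Plan C wins 12–3.
Plan C–Option I: Plan C 8–7.
Plan C beats Proposal Green, Plan A, Option I — 3 pairwise wins.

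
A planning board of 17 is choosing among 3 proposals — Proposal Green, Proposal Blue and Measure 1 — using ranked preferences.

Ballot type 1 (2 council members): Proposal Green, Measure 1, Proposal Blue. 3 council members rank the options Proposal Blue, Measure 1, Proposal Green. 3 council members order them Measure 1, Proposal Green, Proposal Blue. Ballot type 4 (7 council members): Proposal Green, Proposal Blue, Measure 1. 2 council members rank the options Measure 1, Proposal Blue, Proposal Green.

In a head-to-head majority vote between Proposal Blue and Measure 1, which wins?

Proposal Blue

Ballots ranking Proposal Blue above Measure 1: 3 + 7 = 10.
Ballots ranking Measure 1 above Proposal Blue: 17 − 10 = 7.
Proposal Blue wins the head-to-head 10–7.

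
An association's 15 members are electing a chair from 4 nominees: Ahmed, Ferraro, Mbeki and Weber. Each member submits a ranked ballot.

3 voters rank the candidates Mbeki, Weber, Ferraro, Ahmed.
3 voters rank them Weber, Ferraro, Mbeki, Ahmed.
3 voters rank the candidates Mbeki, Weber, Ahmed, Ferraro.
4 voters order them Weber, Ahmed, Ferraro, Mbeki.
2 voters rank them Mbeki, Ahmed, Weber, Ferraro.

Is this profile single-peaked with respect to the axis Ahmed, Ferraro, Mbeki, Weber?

Axis positions: Ahmed=1, Ferraro=2, Mbeki=3, Weber=4.
Type 1 (peak Mbeki at position 3): ranking walks positions 3-4-2-1, expanding outward from the peak — single-peaked.
Type 2: ranking walks positions 4-2-3-1; Ferraro is ranked above Mbeki even though Mbeki lies between Ferraro and the peak Weber on the axis — preferences dip and rise again. Not single-peaked.
Type 3: ranking walks positions 3-4-1-2; Ahmed is ranked above Ferraro even though Ferraro lies between Ahmed and the peak Mbeki on the axis — preferences dip and rise again. Not single-peaked.
Type 4: ranking walks positions 4-1-2-3; Ahmed is ranked above Mbeki even though Mbeki lies between Ahmed and the peak Weber on the axis — preferences dip and rise again. Not single-peaked.
Type 5: ranking walks positions 3-1-4-2; Ahmed is ranked above Ferraro even though Ferraro lies between Ahmed and the peak Mbeki on the axis — preferences dip and rise again. Not single-peaked.
Type 2 violates single-peakedness, so the profile is not single-peaked on this axis.

no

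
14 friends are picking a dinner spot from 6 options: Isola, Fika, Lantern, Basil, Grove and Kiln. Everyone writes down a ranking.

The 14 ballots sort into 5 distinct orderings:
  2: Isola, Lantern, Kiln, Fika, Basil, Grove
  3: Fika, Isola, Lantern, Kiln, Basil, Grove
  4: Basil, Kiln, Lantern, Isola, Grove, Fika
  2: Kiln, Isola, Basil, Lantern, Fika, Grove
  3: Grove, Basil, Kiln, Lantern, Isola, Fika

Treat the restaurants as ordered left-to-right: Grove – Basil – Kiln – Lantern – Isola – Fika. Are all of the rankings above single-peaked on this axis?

Axis positions: Grove=1, Basil=2, Kiln=3, Lantern=4, Isola=5, Fika=6.
Ballot type 1 (peak Isola at position 5): ranking walks positions 5-4-3-6-2-1, expanding outward from the peak — single-peaked.
Ballot type 2 (peak Fika at position 6): ranking walks positions 6-5-4-3-2-1, expanding outward from the peak — single-peaked.
Ballot type 3 (peak Basil at position 2): ranking walks positions 2-3-4-5-1-6, expanding outward from the peak — single-peaked.
Ballot type 4: ranking walks positions 3-5-2-4-6-1; Isola is ranked above Lantern even though Lantern lies between Isola and the peak Kiln on the axis — preferences dip and rise again. Not single-peaked.
Ballot type 5 (peak Grove at position 1): ranking walks positions 1-2-3-4-5-6, expanding outward from the peak — single-peaked.
Ballot type 4 violates single-peakedness, so the profile is not single-peaked on this axis.

no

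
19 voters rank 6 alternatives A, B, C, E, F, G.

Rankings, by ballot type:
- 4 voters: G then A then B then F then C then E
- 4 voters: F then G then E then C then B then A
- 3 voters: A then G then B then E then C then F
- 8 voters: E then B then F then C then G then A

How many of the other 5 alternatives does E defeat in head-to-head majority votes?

4

E against each rival (19 voters):
E vs A: E, 12–7.
E vs B: E, 12–7.
E vs C: E wins 15–4.
E vs F: 11 to 8, E.
E–G: G 11–8.
E beats A, B, C, F; loses to G — 4 pairwise wins.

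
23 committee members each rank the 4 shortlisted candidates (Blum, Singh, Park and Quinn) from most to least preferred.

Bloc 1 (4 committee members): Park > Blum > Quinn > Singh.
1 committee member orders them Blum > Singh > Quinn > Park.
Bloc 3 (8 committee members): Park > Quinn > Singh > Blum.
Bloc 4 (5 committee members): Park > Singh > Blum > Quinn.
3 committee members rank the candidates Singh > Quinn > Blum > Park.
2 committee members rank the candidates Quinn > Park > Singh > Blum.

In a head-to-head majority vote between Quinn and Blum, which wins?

Quinn

Ballots ranking Quinn above Blum: 8 + 3 + 2 = 13.
Ballots ranking Blum above Quinn: 23 − 13 = 10.
Quinn wins the head-to-head 13–10.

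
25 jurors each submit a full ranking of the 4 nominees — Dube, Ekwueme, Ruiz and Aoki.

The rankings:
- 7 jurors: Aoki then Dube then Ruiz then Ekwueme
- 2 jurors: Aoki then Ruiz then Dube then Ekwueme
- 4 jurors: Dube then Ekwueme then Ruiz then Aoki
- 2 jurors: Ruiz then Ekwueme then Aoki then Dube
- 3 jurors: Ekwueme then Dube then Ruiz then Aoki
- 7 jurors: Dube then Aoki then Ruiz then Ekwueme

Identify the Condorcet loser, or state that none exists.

Head-to-head results (25 jurors):
Dube–Ekwueme: Dube 20–5.
Dube vs Ruiz: Dube preferred on 7+4+3+7 = 21 ballots; Dube wins 21–4.
Dube–Aoki: Dube 14–11.
Ekwueme vs Ruiz: 7 to 18, Ruiz.
Ekwueme vs Aoki: 9 to 16, Aoki.
Ruiz vs Aoki: 4+2+3 = 9 for Ruiz, 16 for Aoki — Aoki by 16–9.
Ekwueme loses to every other nominee — it is the Condorcet loser.

Ekwueme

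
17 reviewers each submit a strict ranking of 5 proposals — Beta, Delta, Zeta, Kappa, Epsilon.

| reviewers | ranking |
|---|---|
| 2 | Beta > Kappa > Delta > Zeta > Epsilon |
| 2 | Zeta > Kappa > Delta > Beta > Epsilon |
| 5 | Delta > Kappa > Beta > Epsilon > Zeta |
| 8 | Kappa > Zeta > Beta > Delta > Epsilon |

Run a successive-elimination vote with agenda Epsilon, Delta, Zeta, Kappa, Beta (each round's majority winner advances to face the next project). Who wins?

Round 1: Epsilon vs Delta — 0–17, Delta advances.
Round 2: Delta vs Zeta — 7–10, Zeta advances.
Round 3: Zeta vs Kappa — 2–15, Kappa advances.
Round 4: Kappa vs Beta — 15–2, Kappa advances.
The agenda winner is Kappa.

Kappa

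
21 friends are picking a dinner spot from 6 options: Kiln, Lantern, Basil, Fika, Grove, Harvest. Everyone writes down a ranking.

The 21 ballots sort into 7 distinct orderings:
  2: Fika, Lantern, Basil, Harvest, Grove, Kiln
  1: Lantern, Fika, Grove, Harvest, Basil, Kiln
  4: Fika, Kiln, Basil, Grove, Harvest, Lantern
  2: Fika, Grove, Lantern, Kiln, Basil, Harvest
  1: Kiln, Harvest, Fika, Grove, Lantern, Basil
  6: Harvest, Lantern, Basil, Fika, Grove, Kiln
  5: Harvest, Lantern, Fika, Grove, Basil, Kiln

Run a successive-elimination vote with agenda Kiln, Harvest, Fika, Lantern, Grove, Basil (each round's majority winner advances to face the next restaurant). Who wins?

Harvest

Round 1: Kiln vs Harvest — 7–14, Harvest advances.
Round 2: Harvest vs Fika — 12–9, Harvest advances.
Round 3: Harvest vs Lantern — 16–5, Harvest advances.
Round 4: Harvest vs Grove — 14–7, Harvest advances.
Round 5: Harvest vs Basil — 13–8, Harvest advances.
The agenda winner is Harvest.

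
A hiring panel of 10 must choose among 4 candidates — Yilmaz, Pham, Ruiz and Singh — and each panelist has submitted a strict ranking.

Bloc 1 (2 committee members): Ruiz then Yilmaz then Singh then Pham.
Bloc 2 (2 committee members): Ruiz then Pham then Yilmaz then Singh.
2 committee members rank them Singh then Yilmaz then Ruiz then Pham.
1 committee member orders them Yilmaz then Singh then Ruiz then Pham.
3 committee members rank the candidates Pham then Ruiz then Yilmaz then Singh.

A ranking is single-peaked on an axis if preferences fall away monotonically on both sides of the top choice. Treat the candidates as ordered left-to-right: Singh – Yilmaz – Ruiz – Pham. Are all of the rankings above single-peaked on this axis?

yes

Axis positions: Singh=1, Yilmaz=2, Ruiz=3, Pham=4.
Bloc 1 (peak Ruiz at position 3): ranking walks positions 3-2-1-4, expanding outward from the peak — single-peaked.
Bloc 2 (peak Ruiz at position 3): ranking walks positions 3-4-2-1, expanding outward from the peak — single-peaked.
Bloc 3 (peak Singh at position 1): ranking walks positions 1-2-3-4, expanding outward from the peak — single-peaked.
Bloc 4 (peak Yilmaz at position 2): ranking walks positions 2-1-3-4, expanding outward from the peak — single-peaked.
Bloc 5 (peak Pham at position 4): ranking walks positions 4-3-2-1, expanding outward from the peak — single-peaked.
Every ranking is single-peaked on this axis.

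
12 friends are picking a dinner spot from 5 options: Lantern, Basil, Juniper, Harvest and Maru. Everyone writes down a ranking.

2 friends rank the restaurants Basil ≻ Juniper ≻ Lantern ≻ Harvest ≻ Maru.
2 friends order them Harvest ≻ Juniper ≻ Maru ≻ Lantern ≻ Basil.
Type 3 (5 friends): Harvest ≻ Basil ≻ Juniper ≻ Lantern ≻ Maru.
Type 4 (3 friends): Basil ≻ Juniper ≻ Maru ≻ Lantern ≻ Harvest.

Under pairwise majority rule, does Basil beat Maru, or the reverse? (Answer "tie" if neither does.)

Basil

Ballots ranking Basil above Maru: 2 + 5 + 3 = 10.
Ballots ranking Maru above Basil: 12 − 10 = 2.
Basil wins the head-to-head 10–2.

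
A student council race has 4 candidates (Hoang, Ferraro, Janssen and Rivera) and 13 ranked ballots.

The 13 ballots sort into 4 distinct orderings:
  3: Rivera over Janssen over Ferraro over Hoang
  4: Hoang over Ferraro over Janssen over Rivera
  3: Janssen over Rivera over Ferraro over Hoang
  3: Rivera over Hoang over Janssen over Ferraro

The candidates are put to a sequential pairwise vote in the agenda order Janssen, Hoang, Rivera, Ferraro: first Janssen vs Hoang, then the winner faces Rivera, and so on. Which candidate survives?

Round 1: Janssen vs Hoang — 6–7, Hoang advances.
Round 2: Hoang vs Rivera — 4–9, Rivera advances.
Round 3: Rivera vs Ferraro — 9–4, Rivera advances.
Rivera survives the agenda.

Rivera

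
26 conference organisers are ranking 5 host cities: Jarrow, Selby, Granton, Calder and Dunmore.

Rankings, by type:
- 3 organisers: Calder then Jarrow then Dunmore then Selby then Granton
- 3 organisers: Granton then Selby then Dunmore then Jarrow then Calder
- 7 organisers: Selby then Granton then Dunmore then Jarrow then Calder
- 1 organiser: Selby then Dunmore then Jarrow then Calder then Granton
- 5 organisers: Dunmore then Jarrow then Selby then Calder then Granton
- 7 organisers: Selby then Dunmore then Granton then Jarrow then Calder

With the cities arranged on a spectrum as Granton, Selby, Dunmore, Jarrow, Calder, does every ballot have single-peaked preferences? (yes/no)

yes

Axis positions: Granton=1, Selby=2, Dunmore=3, Jarrow=4, Calder=5.
Type 1 (peak Calder at position 5): ranking walks positions 5-4-3-2-1, expanding outward from the peak — single-peaked.
Type 2 (peak Granton at position 1): ranking walks positions 1-2-3-4-5, expanding outward from the peak — single-peaked.
Type 3 (peak Selby at position 2): ranking walks positions 2-1-3-4-5, expanding outward from the peak — single-peaked.
Type 4 (peak Selby at position 2): ranking walks positions 2-3-4-5-1, expanding outward from the peak — single-peaked.
Type 5 (peak Dunmore at position 3): ranking walks positions 3-4-2-5-1, expanding outward from the peak — single-peaked.
Type 6 (peak Selby at position 2): ranking walks positions 2-3-1-4-5, expanding outward from the peak — single-peaked.
Every ranking is single-peaked on this axis.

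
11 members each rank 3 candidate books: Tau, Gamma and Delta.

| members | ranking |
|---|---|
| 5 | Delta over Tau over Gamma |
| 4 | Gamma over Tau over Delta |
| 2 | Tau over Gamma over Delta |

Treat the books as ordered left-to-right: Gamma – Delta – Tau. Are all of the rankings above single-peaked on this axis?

Axis positions: Gamma=1, Delta=2, Tau=3.
Bloc 1 (peak Delta at position 2): ranking walks positions 2-3-1, expanding outward from the peak — single-peaked.
Bloc 2: ranking walks positions 1-3-2; Tau is ranked above Delta even though Delta lies between Tau and the peak Gamma on the axis — preferences dip and rise again. Not single-peaked.
Bloc 3: ranking walks positions 3-1-2; Gamma is ranked above Delta even though Delta lies between Gamma and the peak Tau on the axis — preferences dip and rise again. Not single-peaked.
Bloc 2 violates single-peakedness, so the profile is not single-peaked on this axis.

no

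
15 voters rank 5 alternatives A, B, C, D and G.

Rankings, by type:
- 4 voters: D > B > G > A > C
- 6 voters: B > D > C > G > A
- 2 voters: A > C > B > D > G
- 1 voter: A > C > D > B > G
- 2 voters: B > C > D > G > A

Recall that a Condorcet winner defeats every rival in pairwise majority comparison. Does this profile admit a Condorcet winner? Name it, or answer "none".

B

Pairwise majorities:
A–B: B 12–3.
A vs C: C wins 8–7.
A–D: D 12–3.
A vs G: 2+1 = 3 for A, 12 for G — G by 12–3.
B vs C: B preferred on 4+6+2 = 12 ballots; B wins 12–3.
B vs D: B is ranked higher on 6+2+2 = 10 ballots, D on 5. B wins 10–5.
B vs G: 15 to 0, B.
C vs D: 5 to 10, D.
C vs G: C, 11–4.
D vs G: D, 15–0.
Only B has no losses; B is the Condorcet winner.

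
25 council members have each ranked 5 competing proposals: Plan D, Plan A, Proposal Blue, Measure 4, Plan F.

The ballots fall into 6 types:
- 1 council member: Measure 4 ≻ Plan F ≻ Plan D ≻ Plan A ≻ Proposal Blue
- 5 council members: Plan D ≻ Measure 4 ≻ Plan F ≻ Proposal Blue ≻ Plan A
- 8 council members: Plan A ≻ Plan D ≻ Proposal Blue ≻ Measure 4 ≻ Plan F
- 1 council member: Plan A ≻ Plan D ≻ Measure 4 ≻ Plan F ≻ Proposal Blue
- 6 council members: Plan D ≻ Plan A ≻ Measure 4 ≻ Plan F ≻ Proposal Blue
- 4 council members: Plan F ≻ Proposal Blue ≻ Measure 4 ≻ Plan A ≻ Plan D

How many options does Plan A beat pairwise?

4

Plan A against each rival (25 council members):
Plan A vs Plan D: 13 to 12, Plan A.
Plan A vs Proposal Blue: 16 to 9, Plan A.
Plan A vs Measure 4: 8+1+6 = 15 for Plan A, 10 for Measure 4 — Plan A by 15–10.
Plan A vs Plan F: Plan A wins 15–10.
Plan A beats Plan D, Proposal Blue, Measure 4, Plan F — 4 pairwise wins.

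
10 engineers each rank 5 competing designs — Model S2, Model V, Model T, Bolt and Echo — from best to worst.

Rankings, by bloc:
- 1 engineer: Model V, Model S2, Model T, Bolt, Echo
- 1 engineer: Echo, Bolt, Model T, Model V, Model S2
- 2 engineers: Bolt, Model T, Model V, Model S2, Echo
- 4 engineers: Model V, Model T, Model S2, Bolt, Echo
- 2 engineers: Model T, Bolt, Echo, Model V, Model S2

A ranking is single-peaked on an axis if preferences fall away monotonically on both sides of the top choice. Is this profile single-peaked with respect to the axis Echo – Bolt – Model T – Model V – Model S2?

yes

Axis positions: Echo=1, Bolt=2, Model T=3, Model V=4, Model S2=5.
Bloc 1 (peak Model V at position 4): ranking walks positions 4-5-3-2-1, expanding outward from the peak — single-peaked.
Bloc 2 (peak Echo at position 1): ranking walks positions 1-2-3-4-5, expanding outward from the peak — single-peaked.
Bloc 3 (peak Bolt at position 2): ranking walks positions 2-3-4-5-1, expanding outward from the peak — single-peaked.
Bloc 4 (peak Model V at position 4): ranking walks positions 4-3-5-2-1, expanding outward from the peak — single-peaked.
Bloc 5 (peak Model T at position 3): ranking walks positions 3-2-1-4-5, expanding outward from the peak — single-peaked.
Every ranking is single-peaked on this axis.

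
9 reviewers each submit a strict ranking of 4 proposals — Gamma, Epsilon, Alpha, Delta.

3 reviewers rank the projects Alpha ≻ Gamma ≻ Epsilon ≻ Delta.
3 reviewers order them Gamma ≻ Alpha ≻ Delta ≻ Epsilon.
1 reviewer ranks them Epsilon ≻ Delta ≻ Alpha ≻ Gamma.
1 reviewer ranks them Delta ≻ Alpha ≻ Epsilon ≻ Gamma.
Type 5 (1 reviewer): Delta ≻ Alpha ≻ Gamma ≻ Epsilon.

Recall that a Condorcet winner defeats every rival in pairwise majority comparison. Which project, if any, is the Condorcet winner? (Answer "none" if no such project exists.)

Check each pair by majority over 9 ballots:
Gamma vs Epsilon: Gamma, 7–2.
Gamma vs Alpha: Alpha, 6–3.
Gamma–Delta: Gamma 6–3.
Epsilon vs Alpha: Alpha wins 8–1.
Epsilon–Delta: Delta 5–4.
Alpha–Delta: Alpha 6–3.
Alpha beats each of Gamma, Epsilon, Delta — Alpha is the Condorcet winner.

Alpha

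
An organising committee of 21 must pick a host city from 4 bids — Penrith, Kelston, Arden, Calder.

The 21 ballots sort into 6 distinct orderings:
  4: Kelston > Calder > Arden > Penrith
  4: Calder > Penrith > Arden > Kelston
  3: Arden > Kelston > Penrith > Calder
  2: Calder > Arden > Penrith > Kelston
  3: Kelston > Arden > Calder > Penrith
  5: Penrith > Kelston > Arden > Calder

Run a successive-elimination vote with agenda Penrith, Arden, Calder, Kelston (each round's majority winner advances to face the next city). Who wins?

Kelston

Round 1: Penrith vs Arden — 9–12, Arden advances.
Round 2: Arden vs Calder — 11–10, Arden advances.
Round 3: Arden vs Kelston — 9–12, Kelston advances.
The agenda winner is Kelston.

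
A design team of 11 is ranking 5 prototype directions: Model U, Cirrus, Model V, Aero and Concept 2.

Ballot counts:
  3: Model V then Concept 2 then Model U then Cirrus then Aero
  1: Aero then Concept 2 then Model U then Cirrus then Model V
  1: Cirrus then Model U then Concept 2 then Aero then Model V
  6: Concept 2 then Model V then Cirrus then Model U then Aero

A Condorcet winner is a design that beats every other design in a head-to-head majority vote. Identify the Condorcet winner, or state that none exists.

Head-to-head results (11 engineers):
Model U vs Cirrus: Cirrus, 7–4.
Model U vs Model V: Model V wins 9–2.
Model U vs Aero: Model U wins 10–1.
Model U–Concept 2: Concept 2 10–1.
Cirrus–Model V: Model V 9–2.
Cirrus vs Aero: Cirrus, 10–1.
Cirrus vs Concept 2: Concept 2 wins 10–1.
Model V vs Aero: Model V, 9–2.
Model V–Concept 2: Concept 2 8–3.
Aero vs Concept 2: Concept 2, 10–1.
Only Concept 2 has no losses; Concept 2 is the Condorcet winner.

Concept 2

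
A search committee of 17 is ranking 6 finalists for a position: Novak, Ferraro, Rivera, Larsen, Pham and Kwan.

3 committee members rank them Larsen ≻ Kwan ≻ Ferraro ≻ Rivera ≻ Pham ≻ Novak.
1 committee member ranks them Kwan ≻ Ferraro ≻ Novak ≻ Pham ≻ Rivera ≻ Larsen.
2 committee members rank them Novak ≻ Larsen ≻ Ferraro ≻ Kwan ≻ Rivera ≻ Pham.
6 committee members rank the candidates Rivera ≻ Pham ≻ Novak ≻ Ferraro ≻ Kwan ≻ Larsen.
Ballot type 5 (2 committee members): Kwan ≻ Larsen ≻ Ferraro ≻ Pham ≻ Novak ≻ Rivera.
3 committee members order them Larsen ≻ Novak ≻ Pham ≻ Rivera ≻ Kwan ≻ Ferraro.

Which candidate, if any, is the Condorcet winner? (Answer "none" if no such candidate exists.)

Pairwise majorities:
Novak vs Ferraro: Novak wins 11–6.
Novak vs Rivera: Rivera, 9–8.
Novak vs Larsen: Novak, 9–8.
Novak–Pham: Pham 11–6.
Novak–Kwan: Novak 11–6.
Ferraro–Rivera: Rivera 9–8.
Ferraro vs Larsen: Larsen, 10–7.
Ferraro–Pham: Pham 9–8.
Ferraro vs Kwan: Kwan, 9–8.
Rivera vs Larsen: Larsen wins 10–7.
Rivera vs Pham: Rivera, 11–6.
Rivera vs Kwan: Rivera, 9–8.
Larsen–Pham: Larsen 10–7.
Larsen vs Kwan: Kwan wins 9–8.
Pham vs Kwan: Pham wins 9–8.
Every candidate loses at least once (Novak loses to Rivera; Ferraro loses to Novak; Rivera loses to Larsen; Larsen loses to Novak; Pham loses to Rivera; Kwan loses to Novak). The majority relation contains the cycle Novak > Larsen > Rivera > Novak, so there is no Condorcet winner.

none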